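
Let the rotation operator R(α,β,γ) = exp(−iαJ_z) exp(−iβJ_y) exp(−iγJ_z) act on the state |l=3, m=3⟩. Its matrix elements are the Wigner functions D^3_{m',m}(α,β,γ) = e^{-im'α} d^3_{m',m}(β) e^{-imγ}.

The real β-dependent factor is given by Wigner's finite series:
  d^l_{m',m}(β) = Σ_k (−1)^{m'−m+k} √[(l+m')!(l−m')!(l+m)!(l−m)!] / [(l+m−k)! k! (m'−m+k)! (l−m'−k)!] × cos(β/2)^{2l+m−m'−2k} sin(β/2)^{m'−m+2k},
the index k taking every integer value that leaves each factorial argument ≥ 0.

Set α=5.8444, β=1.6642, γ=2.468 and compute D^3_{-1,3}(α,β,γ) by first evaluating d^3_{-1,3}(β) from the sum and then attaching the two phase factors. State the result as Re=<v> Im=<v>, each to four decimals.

D^3_{-1,3}(5.8444,1.6642,2.468) = e^{-i·-1·5.8444}·d^3_{-1,3}(1.6642)·e^{-i·3·2.468}. Compute d first:
With c≡cos(β/2)=0.673325 and s≡sin(β/2)=0.739347, N=[2·24·720·1]^{1/2}=185.903201
k∈{4} keeps every argument non-negative
  k=4: (−1)^0·185.9032/(48)·0.6733^2·0.7393^4 = +0.524672
d^3_{-1,3}(1.6642) = +0.524672
Phases: e^{-i·(-1)·5.8444}=+0.905268-0.424840i, e^{-i·(3)·2.468}=+0.434949-0.900455i ⇒ D=+0.005874-0.524639i

Re=0.0059 Im=-0.5246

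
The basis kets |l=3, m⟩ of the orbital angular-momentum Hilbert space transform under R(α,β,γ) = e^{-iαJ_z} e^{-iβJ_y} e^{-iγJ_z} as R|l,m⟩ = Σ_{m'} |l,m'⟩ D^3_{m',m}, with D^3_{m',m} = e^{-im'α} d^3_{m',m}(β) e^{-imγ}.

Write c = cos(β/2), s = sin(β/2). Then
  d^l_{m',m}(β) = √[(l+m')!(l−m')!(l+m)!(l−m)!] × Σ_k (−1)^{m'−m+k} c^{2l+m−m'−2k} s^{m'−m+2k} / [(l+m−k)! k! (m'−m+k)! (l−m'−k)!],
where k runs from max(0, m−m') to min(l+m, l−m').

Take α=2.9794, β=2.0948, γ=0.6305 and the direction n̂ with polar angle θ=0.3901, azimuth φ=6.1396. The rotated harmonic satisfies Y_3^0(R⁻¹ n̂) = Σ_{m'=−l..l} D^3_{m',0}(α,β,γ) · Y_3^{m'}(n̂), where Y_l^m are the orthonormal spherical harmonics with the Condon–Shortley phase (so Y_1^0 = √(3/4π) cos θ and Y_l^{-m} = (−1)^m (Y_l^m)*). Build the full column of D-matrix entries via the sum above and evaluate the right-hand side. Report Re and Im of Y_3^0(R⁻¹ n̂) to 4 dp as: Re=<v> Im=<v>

Re=-0.0402 Im=0.0000

Need the full column D^3_{m',0} for m'=−3..3 at α=2.9794, β=2.0948, γ=0.6305.
cos(β/2)=0.499825, sin(β/2)=0.866127
d^3_{-3,0}: single k=3 term ⇒ +0.362838;  D = -0.320726+0.169664i
d^3_{-2,0}: k∈[2..3] ⇒ +0.256445 -0.770055 = -0.513610;  D = -0.486823+0.163701i
d^3_{-1,0}: k∈[1..3] ⇒ +0.093597 -0.843158 +0.843947 = +0.094386;  D = -0.093147+0.015242i
d^3_{0,0}: k∈[0..3] ⇒ +0.015592 -0.421382 +1.265329 -0.422171 = +0.437368;  D = +0.437368+0.000000i
d^3_{1,0}: k∈[0..2] ⇒ -0.093597 +0.843158 -0.843947 = -0.094386;  D = +0.093147+0.015242i
d^3_{2,0}: k∈[0..1] ⇒ +0.256445 -0.770055 = -0.513610;  D = -0.486823-0.163701i
d^3_{3,0}: single k=0 term ⇒ -0.362838;  D = +0.320726+0.169664i
Y_3^{m'}(θ=0.3901,φ=6.1396) and Σ D·Y over m':
  (-0.3207+0.1697i)·(+0.0208+0.0096i)  (-0.4868+0.1637i)·(+0.1311+0.0387i)  (-0.0931+0.0152i)·(+0.3986+0.0576i)  (+0.4374+0.0000i)·(+0.4407+0.0000i)  (+0.0931+0.0152i)·(-0.3986+0.0576i)  (-0.4868-0.1637i)·(+0.1311-0.0387i)  (+0.3207+0.1697i)·(-0.0208+0.0096i)
Y_3^0(R⁻¹ n̂) = -0.040191+0.000000i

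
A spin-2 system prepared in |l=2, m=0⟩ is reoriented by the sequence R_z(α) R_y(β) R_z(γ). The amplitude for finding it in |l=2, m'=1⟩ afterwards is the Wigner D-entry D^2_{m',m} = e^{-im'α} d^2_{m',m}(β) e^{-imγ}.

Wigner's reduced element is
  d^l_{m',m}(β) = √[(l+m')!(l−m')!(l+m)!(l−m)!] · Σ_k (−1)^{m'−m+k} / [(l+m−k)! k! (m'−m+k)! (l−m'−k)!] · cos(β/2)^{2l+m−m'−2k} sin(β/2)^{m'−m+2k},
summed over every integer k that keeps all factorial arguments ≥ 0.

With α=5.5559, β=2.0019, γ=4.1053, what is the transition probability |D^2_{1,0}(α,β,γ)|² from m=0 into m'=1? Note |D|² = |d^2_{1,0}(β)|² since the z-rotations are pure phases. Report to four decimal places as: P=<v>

P=0.2162

D^2_{1,0}(5.5559,2.0019,4.1053) = e^{-i·1·5.5559}·d^2_{1,0}(2.0019)·e^{-i·0·4.1053}. Compute d first:
c=cos(2.0019/2)=0.539503, s=sin(2.0019/2)=0.841984; N=√[6·1·2·2]=4.898979
k∈{0,1} keeps every argument non-negative
  k=0: (−1)^1·4.8990/(2)·0.5395^3·0.8420^1 = -0.323862
  k=1: (−1)^2·4.8990/(2)·0.5395^1·0.8420^3 = +0.788825
d^2_{1,0}(2.0019) = -0.323862 +0.788825 = +0.464963
|D^2_{1,0}|² = |d^2_{1,0}(β)|² = (+0.464963)² = 0.216190 (the z-rotation phases have unit modulus)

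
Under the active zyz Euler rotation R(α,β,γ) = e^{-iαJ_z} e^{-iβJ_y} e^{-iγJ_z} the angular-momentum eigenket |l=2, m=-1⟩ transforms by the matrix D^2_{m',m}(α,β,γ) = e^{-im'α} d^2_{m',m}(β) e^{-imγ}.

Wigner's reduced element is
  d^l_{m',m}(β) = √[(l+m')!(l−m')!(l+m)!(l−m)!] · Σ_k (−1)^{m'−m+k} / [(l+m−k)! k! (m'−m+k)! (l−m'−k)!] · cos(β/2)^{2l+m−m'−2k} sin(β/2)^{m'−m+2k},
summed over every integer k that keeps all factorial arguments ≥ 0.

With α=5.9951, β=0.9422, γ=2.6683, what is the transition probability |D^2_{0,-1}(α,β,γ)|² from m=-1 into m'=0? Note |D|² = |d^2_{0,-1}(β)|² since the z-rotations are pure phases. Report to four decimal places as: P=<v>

P=0.3393

First d^2_{0,-1}(β=0.9422), then the phase factors e^{-i(0)α} and e^{-i(-1)γ}:
Half-angle: c=0.891070, s=0.453867. N=√(2·2·1·6)=4.898979
Admissible k: 0..1 (factorial args all ≥0)
  k=0: (−1)^1·4.8990/(2)·0.8911^3·0.4539^1 = -0.786573
  k=1: (−1)^2·4.8990/(2)·0.8911^1·0.4539^3 = +0.204067
d^2_{0,-1}(0.9422) = -0.786573 +0.204067 = -0.582506
|D^2_{0,-1}|² = |d^2_{0,-1}(β)|² = (-0.582506)² = 0.339313 (the z-rotation phases have unit modulus)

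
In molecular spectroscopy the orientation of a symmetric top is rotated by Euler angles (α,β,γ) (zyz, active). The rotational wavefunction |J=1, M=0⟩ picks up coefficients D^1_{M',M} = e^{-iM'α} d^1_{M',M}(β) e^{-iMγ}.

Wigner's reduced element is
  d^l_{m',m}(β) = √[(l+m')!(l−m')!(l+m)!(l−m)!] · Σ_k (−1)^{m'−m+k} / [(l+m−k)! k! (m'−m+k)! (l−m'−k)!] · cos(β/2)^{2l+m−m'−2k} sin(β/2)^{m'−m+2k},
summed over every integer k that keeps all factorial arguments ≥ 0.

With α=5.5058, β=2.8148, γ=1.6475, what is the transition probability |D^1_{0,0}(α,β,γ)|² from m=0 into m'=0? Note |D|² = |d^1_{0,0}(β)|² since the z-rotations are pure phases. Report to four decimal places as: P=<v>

Split into d^1_{0,0}(β=2.8148) × two z-phases.
c=cos(2.8148/2)=0.162670, s=sin(2.8148/2)=0.986680; N=√[1·1·1·1]=1.000000
The bounds max(0,m−m')=0 and min(l+m,l−m')=1 give 2 terms
  k=0: (−1)^0·1.0000/(1)·0.1627^2·0.9867^0 = +0.026462
  k=1: (−1)^1·1.0000/(1)·0.1627^0·0.9867^2 = -0.973538
d^1_{0,0}(2.8148) = +0.026462 -0.973538 = -0.947077
|D^1_{0,0}|² = |d^1_{0,0}(β)|² = (-0.947077)² = 0.896954 (the z-rotation phases have unit modulus)

P=0.8970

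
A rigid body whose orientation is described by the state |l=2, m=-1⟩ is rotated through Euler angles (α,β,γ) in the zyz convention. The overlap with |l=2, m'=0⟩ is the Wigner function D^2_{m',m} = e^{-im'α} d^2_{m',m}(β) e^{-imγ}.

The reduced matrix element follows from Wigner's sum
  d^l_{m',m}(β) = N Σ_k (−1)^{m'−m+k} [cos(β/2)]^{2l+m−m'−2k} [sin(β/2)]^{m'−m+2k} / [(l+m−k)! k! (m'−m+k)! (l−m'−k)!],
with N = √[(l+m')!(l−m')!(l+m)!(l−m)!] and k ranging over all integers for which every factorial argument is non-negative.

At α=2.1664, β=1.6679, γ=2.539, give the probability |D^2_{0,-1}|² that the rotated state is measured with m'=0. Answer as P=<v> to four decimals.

P=0.0140

D^2_{0,-1}(2.1664,1.6679,2.539) = e^{-i·0·2.1664}·d^2_{0,-1}(1.6679)·e^{-i·-1·2.539}. Compute d first:
With c≡cos(β/2)=0.671956 and s≡sin(β/2)=0.740591, N=[2·2·1·6]^{1/2}=4.898979
k∈{0,1} keeps every argument non-negative
  k=0: (−1)^1·4.8990/(2)·0.6720^3·0.7406^1 = -0.550397
  k=1: (−1)^2·4.8990/(2)·0.6720^1·0.7406^3 = +0.668578
d^2_{0,-1}(1.6679) = -0.550397 +0.668578 = +0.118181
|D^2_{0,-1}|² = |d^2_{0,-1}(β)|² = (+0.118181)² = 0.013967 (the z-rotation phases have unit modulus)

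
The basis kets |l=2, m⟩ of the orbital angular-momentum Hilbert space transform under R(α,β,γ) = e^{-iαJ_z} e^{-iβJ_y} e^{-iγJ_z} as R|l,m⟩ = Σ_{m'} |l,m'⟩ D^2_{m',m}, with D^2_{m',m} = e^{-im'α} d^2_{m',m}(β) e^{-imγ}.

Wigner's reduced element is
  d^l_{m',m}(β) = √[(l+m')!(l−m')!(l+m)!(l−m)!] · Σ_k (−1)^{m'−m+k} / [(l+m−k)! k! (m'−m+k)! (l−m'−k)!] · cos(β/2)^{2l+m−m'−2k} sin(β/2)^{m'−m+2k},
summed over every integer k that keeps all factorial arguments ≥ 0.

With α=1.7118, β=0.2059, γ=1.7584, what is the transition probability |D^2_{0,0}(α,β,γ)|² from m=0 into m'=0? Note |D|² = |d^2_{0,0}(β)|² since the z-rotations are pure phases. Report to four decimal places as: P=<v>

First d^2_{0,0}(β=0.2059), then the phase factors e^{-i(0)α} and e^{-i(0)γ}:
With c≡cos(β/2)=0.994705 and s≡sin(β/2)=0.102768, N=[2·2·2·2]^{1/2}=4.000000
k∈{0,1,2} keeps every argument non-negative
  k=0: (−1)^0·4.0000/(4)·0.9947^4·0.1028^0 = +0.978989
  k=1: (−1)^1·4.0000/(1)·0.9947^2·0.1028^2 = -0.041799
  k=2: (−1)^2·4.0000/(4)·0.9947^0·0.1028^4 = +0.000112
d^2_{0,0}(0.2059) = +0.978989 -0.041799 +0.000112 = +0.937301
|D^2_{0,0}|² = |d^2_{0,0}(β)|² = (+0.937301)² = 0.878534 (the z-rotation phases have unit modulus)

P=0.8785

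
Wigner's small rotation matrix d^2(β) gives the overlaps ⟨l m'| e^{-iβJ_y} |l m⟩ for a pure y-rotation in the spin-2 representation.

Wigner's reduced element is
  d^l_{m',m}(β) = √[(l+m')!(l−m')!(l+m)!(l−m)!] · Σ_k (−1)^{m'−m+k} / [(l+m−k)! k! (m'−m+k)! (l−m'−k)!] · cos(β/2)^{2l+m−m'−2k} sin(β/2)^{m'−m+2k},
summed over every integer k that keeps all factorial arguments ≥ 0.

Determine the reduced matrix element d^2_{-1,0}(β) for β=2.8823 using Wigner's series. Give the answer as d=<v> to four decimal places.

d^2_{-1,0}(β=2.8823) via Wigner's sum:
c=cos(2.8823/2)=0.129283, s=sin(2.8823/2)=0.991608; N=√[1·6·2·2]=4.898979
k∈{1,2} keeps every argument non-negative
  k=1: (−1)^0·4.8990/(2)·0.1293^3·0.9916^1 = +0.005249
  k=2: (−1)^1·4.8990/(2)·0.1293^1·0.9916^3 = -0.308772
d^2_{-1,0}(2.8823) = +0.005249 -0.308772 = -0.303524

d=-0.3035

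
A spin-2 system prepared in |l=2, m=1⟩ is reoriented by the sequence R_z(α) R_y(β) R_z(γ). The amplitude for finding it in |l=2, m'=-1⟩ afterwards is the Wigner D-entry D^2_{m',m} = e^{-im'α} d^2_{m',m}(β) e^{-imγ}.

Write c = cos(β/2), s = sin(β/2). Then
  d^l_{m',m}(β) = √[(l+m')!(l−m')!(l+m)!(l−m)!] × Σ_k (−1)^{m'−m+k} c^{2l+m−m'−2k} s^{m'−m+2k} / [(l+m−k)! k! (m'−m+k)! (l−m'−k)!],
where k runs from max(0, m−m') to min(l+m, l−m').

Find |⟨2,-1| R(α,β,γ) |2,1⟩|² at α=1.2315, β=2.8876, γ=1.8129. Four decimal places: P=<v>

P=0.8479

First d^2_{-1,1}(β=2.8876), then the phase factors e^{-i(-1)α} and e^{-i(1)γ}:
Half-angle: c=0.126655, s=0.991947. N=√(1·6·6·1)=6.000000
Admissible k: 2..3 (factorial args all ≥0)
  k=2: (−1)^0·6.0000/(2)·0.1267^2·0.9919^2 = +0.047353
  k=3: (−1)^1·6.0000/(6)·0.1267^0·0.9919^4 = -0.968174
d^2_{-1,1}(2.8876) = +0.047353 -0.968174 = -0.920822
|D^2_{-1,1}|² = |d^2_{-1,1}(β)|² = (-0.920822)² = 0.847912 (the z-rotation phases have unit modulus)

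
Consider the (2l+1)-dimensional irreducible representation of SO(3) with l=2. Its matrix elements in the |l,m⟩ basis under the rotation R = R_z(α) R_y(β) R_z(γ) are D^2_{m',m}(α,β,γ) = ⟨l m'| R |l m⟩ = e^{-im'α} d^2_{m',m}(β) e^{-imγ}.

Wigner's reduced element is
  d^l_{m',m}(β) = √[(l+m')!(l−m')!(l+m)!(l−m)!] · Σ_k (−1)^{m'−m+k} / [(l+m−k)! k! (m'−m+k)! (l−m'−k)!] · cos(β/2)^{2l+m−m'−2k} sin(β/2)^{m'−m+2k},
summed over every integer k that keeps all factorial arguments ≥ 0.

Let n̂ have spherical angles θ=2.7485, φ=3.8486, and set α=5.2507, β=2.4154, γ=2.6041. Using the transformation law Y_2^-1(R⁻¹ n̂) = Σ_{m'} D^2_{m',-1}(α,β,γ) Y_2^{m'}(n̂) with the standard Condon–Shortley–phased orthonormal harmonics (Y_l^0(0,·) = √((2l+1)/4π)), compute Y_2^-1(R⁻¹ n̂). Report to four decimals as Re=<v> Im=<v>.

Re=-0.3847 Im=-0.0198

Need the full column D^2_{m',-1} for m'=−2..2 at α=5.2507, β=2.4154, γ=2.6041.
cos(β/2)=0.355170, sin(β/2)=0.934802
d^2_{-2,-1}: single k=1 term ⇒ +0.083764;  D = +0.071883+0.043004i
d^2_{-1,-1}: k∈[0..1] ⇒ +0.015913 -0.330700 = -0.314787;  D = +0.000258-0.314787i
d^2_{0,-1}: k∈[0..1] ⇒ -0.102590 +0.710674 = +0.608084;  D = -0.522341+0.311329i
d^2_{1,-1}: k∈[0..1] ⇒ +0.330700 -0.763621 = -0.432921;  D = +0.380959+0.205648i
d^2_{2,-1}: single k=0 term ⇒ -0.580263;  D = +0.025128+0.579719i
Y_2^{m'}(θ=2.7485,φ=3.8486) and Σ D·Y over m':
  (+0.0719+0.0430i)·(+0.0088-0.0560i)  (+0.0003-0.3148i)·(+0.2078-0.1776i)  (-0.5223+0.3113i)·(+0.4920+0.0000i)  (+0.3810+0.2056i)·(-0.2078-0.1776i)  (+0.0251+0.5797i)·(+0.0088+0.0560i)
Y_2^-1(R⁻¹ n̂) = -0.384657-0.019798i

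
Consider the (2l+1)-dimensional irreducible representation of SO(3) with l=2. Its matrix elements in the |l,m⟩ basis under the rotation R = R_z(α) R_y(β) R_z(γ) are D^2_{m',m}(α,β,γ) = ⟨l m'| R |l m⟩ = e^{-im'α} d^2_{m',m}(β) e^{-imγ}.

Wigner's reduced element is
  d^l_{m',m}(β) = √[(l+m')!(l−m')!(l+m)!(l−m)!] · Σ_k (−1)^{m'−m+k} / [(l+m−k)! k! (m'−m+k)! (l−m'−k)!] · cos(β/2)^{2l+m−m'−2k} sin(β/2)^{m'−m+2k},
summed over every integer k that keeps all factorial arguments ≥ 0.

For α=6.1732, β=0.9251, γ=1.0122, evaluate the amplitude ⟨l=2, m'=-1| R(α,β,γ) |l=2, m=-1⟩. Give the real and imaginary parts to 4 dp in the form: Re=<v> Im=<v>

First d^2_{-1,-1}(β=0.9251), then the phase factors e^{-i(-1)α} and e^{-i(-1)γ}:
With c≡cos(β/2)=0.894918 and s≡sin(β/2)=0.446232, N=[1·6·1·6]^{1/2}=6.000000
Admissible k: 0..1 (factorial args all ≥0)
  k=0: (−1)^0·6.0000/(6)·0.8949^4·0.4462^0 = +0.641405
  k=1: (−1)^1·6.0000/(2)·0.8949^2·0.4462^2 = -0.478418
d^2_{-1,-1}(0.9251) = +0.641405 -0.478418 = +0.162986
Attach z-rotation phases: D = e^{-i(-1)(6.1732)}·(+0.162986)·e^{-i(-1)(1.0122)} = +0.101031+0.127895i

Re=0.1010 Im=0.1279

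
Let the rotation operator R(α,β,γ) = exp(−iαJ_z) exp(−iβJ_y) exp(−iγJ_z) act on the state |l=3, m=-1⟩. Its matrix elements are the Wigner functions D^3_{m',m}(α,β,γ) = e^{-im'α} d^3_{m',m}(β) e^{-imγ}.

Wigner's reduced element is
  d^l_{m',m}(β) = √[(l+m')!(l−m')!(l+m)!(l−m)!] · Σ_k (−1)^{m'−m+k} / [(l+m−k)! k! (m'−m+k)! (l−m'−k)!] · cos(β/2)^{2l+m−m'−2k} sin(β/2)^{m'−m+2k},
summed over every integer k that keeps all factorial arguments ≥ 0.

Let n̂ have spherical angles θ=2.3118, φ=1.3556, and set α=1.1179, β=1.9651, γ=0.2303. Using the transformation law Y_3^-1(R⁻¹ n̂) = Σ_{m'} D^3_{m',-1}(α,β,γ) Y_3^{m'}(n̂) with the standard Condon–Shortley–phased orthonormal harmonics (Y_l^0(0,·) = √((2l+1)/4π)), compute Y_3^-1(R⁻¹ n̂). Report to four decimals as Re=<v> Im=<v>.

Re=0.3966 Im=-0.0941

Need the full column D^3_{m',-1} for m'=−3..3 at α=1.1179, β=1.9651, γ=0.2303.
cos(β/2)=0.554903, sin(β/2)=0.831915
d^3_{-3,-1}: single k=2 term ⇒ +0.254139;  D = -0.229672-0.108801i
d^3_{-2,-1}: k∈[1..2] ⇒ +0.138409 -0.622183 = -0.483774;  D = +0.377537-0.302495i
d^3_{-1,-1}: k∈[0..2] ⇒ +0.029195 -0.524948 +0.884915 = +0.389161;  D = +0.085912+0.379560i
d^3_{0,-1}: k∈[0..2] ⇒ -0.151619 +1.022351 -0.765954 = +0.104778;  D = +0.102011+0.023918i
d^3_{1,-1}: k∈[0..2] ⇒ +0.393711 -1.179886 +0.331493 = -0.454682;  D = -0.287030+0.352633i
d^3_{2,-1}: k∈[0..1] ⇒ -0.622183 +0.699217 = +0.077034;  D = -0.032442-0.069870i
d^3_{3,-1}: single k=0 term ⇒ +0.571210;  D = -0.571115-0.010391i
Y_3^{m'}(θ=2.3118,φ=1.3556) and Σ D·Y over m':
  (-0.2297-0.1088i)·(-0.1008+0.1338i)  (+0.3775-0.3025i)·(+0.3413+0.1567i)  (+0.0859+0.3796i)·(+0.0651-0.2978i)  (+0.1020+0.0239i)·(+0.1818+0.0000i)  (-0.2870+0.3526i)·(-0.0651-0.2978i)  (-0.0324-0.0699i)·(+0.3413-0.1567i)  (-0.5711-0.0104i)·(+0.1008+0.1338i)
Y_3^-1(R⁻¹ n̂) = +0.396594-0.094110i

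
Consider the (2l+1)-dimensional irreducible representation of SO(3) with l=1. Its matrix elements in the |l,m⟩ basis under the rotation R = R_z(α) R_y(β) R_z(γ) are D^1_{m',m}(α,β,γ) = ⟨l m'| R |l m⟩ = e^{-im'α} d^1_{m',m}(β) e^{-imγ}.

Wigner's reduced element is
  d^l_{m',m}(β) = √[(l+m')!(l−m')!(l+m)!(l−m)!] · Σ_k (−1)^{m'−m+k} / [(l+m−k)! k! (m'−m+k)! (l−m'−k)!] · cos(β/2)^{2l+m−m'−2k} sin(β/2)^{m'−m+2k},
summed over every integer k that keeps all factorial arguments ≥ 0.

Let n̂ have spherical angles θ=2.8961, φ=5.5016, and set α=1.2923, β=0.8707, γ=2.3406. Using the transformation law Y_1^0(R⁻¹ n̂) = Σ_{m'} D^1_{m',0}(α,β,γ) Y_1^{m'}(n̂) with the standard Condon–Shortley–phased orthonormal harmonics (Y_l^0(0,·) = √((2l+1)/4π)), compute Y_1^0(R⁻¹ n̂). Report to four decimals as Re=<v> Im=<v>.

Need the full column D^1_{m',0} for m'=−1..1 at α=1.2923, β=0.8707, γ=2.3406.
cos(β/2)=0.906722, sin(β/2)=0.421728
d^1_{-1,0}: single k=1 term ⇒ +0.540781;  D = +0.148666+0.519945i
d^1_{0,0}: k∈[0..1] ⇒ +0.822146 -0.177854 = +0.644291;  D = +0.644291+0.000000i
d^1_{1,0}: single k=0 term ⇒ -0.540781;  D = -0.148666+0.519945i
Y_1^{m'}(θ=2.8961,φ=5.5016) and Σ D·Y over m':
  (+0.1487+0.5199i)·(+0.0596+0.0591i)  (+0.6443+0.0000i)·(-0.4740+0.0000i)  (-0.1487+0.5199i)·(-0.0596+0.0591i)
Y_1^0(R⁻¹ n̂) = -0.349149+0.000000i

Re=-0.3491 Im=0.0000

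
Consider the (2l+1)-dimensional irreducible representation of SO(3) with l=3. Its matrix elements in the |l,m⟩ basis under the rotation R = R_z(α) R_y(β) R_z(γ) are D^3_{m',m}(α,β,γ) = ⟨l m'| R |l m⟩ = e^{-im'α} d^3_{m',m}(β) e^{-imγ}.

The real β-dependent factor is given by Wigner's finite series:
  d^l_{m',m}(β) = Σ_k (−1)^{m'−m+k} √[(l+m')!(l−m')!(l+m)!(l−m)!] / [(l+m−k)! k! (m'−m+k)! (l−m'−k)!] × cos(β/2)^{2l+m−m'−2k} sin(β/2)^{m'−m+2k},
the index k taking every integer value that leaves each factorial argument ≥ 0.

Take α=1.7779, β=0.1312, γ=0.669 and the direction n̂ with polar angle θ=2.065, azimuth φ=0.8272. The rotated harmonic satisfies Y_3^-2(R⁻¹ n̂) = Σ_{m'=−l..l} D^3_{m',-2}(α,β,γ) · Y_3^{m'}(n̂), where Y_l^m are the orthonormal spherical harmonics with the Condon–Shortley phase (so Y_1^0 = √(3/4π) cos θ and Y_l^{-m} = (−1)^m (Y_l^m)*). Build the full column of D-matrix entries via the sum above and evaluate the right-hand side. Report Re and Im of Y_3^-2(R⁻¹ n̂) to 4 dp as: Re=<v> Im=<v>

Re=0.3451 Im=-0.0017

Need the full column D^3_{m',-2} for m'=−3..3 at α=1.7779, β=0.1312, γ=0.669.
cos(β/2)=0.997849, sin(β/2)=0.065553
d^3_{-3,-2}: single k=1 term ⇒ +0.158852;  D = +0.147013+0.060175i
d^3_{-2,-2}: k∈[0..1] ⇒ +0.987164 -0.021302 = +0.965862;  D = +0.174259-0.950012i
d^3_{-1,-2}: k∈[0..1] ⇒ -0.205077 +0.001770 = -0.203307;  D = +0.203240-0.005223i
d^3_{0,-2}: k∈[0..1] ⇒ +0.023335 -0.000101 = +0.023234;  D = +0.005360+0.022607i
d^3_{1,-2}: k∈[0..1] ⇒ -0.001770 +0.000004 = -0.001766;  D = -0.001598+0.000752i
d^3_{2,-2}: k∈[0..1] ⇒ +0.000092 -0.000000 = +0.000092;  D = -0.000055-0.000073i
d^3_{3,-2}: single k=0 term ⇒ -0.000003;  D = +0.000002-0.000002i
Y_3^{m'}(θ=2.065,φ=0.8272) and Σ D·Y over m':
  (+0.1470+0.0602i)·(-0.2249-0.1745i)  (+0.1743-0.9500i)·(+0.0314+0.3744i)  (+0.2032-0.0052i)·(+0.0241-0.0262i)  (+0.0054+0.0226i)·(+0.3319+0.0000i)  (-0.0016+0.0008i)·(-0.0241-0.0262i)  (-0.0001-0.0001i)·(+0.0314-0.3744i)  (+0.0000-0.0000i)·(+0.2249-0.1745i)
Y_3^-2(R⁻¹ n̂) = +0.345138-0.001655i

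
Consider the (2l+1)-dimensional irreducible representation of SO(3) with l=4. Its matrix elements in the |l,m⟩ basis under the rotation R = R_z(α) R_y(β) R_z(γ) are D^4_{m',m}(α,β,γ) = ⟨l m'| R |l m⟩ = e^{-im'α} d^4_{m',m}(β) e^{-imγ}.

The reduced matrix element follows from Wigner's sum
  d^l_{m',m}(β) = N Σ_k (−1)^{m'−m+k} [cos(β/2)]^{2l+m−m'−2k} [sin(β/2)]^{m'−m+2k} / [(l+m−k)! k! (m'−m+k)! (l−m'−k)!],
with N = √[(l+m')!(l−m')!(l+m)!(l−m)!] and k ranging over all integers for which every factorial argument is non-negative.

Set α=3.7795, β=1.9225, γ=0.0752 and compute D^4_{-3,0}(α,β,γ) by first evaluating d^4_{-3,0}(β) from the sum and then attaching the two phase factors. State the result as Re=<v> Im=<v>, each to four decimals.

First d^4_{-3,0}(β=1.9225), then the phase factors e^{-i(-3)α} and e^{-i(0)γ}:
Half-angle: c=0.572496, s=0.819908. N=√(1·5040·24·24)=1703.830978
Admissible k: 3..4 (factorial args all ≥0)
  k=3: (−1)^0·1703.8310/(144)·0.5725^5·0.8199^3 = +0.401070
  k=4: (−1)^1·1703.8310/(144)·0.5725^3·0.8199^5 = -0.822632
d^4_{-3,0}(1.9225) = +0.401070 -0.822632 = -0.421562
D = (+0.336244-0.941775i)·(-0.421562)·(+1.000000+0.000000i) = -0.141748+0.397017i

Re=-0.1417 Im=0.3970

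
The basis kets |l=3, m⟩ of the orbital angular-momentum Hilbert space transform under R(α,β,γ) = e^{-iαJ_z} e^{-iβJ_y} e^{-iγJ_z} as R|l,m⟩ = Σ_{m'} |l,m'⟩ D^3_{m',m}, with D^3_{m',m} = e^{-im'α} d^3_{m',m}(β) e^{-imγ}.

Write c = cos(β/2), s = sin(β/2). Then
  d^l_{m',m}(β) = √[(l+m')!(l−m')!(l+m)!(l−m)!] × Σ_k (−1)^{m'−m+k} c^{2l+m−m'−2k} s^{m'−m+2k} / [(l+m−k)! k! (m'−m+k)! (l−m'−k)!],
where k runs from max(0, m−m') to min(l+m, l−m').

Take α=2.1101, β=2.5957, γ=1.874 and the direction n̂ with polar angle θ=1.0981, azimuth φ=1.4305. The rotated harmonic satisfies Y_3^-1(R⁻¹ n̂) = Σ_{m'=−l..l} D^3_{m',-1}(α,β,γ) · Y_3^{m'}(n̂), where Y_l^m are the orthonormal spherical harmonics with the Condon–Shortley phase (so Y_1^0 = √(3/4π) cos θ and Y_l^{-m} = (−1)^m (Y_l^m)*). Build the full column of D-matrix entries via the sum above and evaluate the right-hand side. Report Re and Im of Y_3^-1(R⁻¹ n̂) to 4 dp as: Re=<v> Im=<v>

Re=0.0923 Im=0.3081

Need the full column D^3_{m',-1} for m'=−3..3 at α=2.1101, β=2.5957, γ=1.874.
cos(β/2)=0.269570, sin(β/2)=0.962981
d^3_{-3,-1}: single k=2 term ⇒ +0.018966;  D = -0.006509+0.017814i
d^3_{-2,-1}: k∈[1..2] ⇒ +0.004335 -0.110636 = -0.106301;  D = -0.104409+0.019970i
d^3_{-1,-1}: k∈[0..2] ⇒ +0.000384 -0.039175 +0.374942 = +0.336151;  D = -0.223740-0.250874i
d^3_{0,-1}: k∈[0..2] ⇒ -0.004749 +0.181794 -0.773304 = -0.596259;  D = +0.178031-0.569060i
d^3_{1,-1}: k∈[0..2] ⇒ +0.029381 -0.499923 +0.797454 = +0.326913;  D = +0.317843-0.076469i
d^3_{2,-1}: k∈[0..1] ⇒ -0.110636 +0.705927 = +0.595290;  D = -0.416706-0.425120i
d^3_{3,-1}: single k=0 term ⇒ +0.242024;  D = -0.061305+0.234131i
Y_3^{m'}(θ=1.0981,φ=1.4305) and Σ D·Y over m':
  (-0.0065+0.0178i)·(-0.1203+0.2688i)  (-0.1044+0.0200i)·(-0.3544-0.1021i)  (-0.2237-0.2509i)·(+0.0015-0.0104i)  (+0.1780-0.5691i)·(-0.3336+0.0000i)  (+0.3178-0.0765i)·(-0.0015-0.0104i)  (-0.4167-0.4251i)·(-0.3544+0.1021i)  (-0.0613+0.2341i)·(+0.1203+0.2688i)
Y_3^-1(R⁻¹ n̂) = +0.092263+0.308109i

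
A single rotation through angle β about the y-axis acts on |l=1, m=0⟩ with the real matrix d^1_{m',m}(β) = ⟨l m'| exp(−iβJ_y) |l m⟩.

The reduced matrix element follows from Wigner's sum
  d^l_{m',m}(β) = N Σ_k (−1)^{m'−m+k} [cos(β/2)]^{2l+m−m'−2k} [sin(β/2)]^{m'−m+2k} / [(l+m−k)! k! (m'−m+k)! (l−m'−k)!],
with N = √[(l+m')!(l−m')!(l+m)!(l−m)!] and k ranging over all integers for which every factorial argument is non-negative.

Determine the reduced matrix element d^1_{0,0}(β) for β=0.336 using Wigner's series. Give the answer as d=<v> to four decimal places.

d=0.9441

d^1_{0,0}(β=0.336) via Wigner's sum:
With c≡cos(β/2)=0.985921 and s≡sin(β/2)=0.167211, N=[1·1·1·1]^{1/2}=1.000000
k∈{0,1} keeps every argument non-negative
  k=0: (−1)^0·1.0000/(1)·0.9859^2·0.1672^0 = +0.972041
  k=1: (−1)^1·1.0000/(1)·0.9859^0·0.1672^2 = -0.027959
d^1_{0,0}(0.336) = +0.972041 -0.027959 = +0.944081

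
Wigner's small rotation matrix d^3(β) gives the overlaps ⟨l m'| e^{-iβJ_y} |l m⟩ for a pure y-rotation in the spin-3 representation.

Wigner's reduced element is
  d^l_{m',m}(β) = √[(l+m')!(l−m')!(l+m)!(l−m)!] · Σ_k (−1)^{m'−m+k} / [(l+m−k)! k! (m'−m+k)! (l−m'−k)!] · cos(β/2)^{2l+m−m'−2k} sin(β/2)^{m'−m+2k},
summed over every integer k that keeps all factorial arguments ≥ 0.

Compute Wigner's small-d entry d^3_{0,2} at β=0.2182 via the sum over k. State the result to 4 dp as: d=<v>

d=0.0626

d^3_{0,2}(β=0.2182) via Wigner's sum:
c=cos(0.2182/2)=0.994054, s=sin(0.2182/2)=0.108884; N=√[6·6·120·1]=65.726707
k: max(0,(2)−(0))=2 … min(3+(2),3−(0))=3
  k=2: (−1)^0·65.7267/(12)·0.9941^4·0.1089^2 = +0.063406
  k=3: (−1)^1·65.7267/(12)·0.9941^2·0.1089^4 = -0.000761
d^3_{0,2}(0.2182) = +0.063406 -0.000761 = +0.062645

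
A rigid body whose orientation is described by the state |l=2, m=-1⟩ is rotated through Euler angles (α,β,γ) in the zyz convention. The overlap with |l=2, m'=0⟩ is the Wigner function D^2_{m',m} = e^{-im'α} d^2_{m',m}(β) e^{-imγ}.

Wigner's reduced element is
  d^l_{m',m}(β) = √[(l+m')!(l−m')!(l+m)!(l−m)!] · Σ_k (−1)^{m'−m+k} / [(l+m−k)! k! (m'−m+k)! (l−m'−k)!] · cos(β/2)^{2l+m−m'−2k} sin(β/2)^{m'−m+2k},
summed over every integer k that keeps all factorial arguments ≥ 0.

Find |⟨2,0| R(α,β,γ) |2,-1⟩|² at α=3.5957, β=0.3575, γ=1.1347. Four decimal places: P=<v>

P=0.1612

Split into d^2_{0,-1}(β=0.3575) × two z-phases.
Half-angle: c=0.984067, s=0.177800. N=√(2·2·1·6)=4.898979
The bounds max(0,m−m')=0 and min(l+m,l−m')=1 give 2 terms
  k=0: (−1)^1·4.8990/(2)·0.9841^3·0.1778^1 = -0.415031
  k=1: (−1)^2·4.8990/(2)·0.9841^1·0.1778^3 = +0.013549
d^2_{0,-1}(0.3575) = -0.415031 +0.013549 = -0.401482
|D^2_{0,-1}|² = |d^2_{0,-1}(β)|² = (-0.401482)² = 0.161188 (the z-rotation phases have unit modulus)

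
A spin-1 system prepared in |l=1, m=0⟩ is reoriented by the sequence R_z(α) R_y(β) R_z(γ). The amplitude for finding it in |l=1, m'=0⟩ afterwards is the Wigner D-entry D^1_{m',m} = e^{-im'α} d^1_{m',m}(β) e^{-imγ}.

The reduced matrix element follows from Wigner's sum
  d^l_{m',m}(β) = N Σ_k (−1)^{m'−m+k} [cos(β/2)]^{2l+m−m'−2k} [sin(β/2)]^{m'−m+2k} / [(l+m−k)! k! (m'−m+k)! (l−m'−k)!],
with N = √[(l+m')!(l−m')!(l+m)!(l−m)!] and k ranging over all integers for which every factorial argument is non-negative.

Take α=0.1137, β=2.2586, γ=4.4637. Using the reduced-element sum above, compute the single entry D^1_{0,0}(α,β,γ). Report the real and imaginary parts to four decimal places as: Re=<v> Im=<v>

Re=-0.6348 Im=0.0000

D^1_{0,0}(0.1137,2.2586,4.4637) = e^{-i·0·0.1137}·d^1_{0,0}(2.2586)·e^{-i·0·4.4637}. Compute d first:
With c≡cos(β/2)=0.427293 and s≡sin(β/2)=0.904113, N=[1·1·1·1]^{1/2}=1.000000
Admissible k: 0..1 (factorial args all ≥0)
  k=0: (−1)^0·1.0000/(1)·0.4273^2·0.9041^0 = +0.182579
  k=1: (−1)^1·1.0000/(1)·0.4273^0·0.9041^2 = -0.817421
d^1_{0,0}(2.2586) = +0.182579 -0.817421 = -0.634842
D = (+1.000000+0.000000i)·(-0.634842)·(+1.000000+0.000000i) = -0.634842+0.000000i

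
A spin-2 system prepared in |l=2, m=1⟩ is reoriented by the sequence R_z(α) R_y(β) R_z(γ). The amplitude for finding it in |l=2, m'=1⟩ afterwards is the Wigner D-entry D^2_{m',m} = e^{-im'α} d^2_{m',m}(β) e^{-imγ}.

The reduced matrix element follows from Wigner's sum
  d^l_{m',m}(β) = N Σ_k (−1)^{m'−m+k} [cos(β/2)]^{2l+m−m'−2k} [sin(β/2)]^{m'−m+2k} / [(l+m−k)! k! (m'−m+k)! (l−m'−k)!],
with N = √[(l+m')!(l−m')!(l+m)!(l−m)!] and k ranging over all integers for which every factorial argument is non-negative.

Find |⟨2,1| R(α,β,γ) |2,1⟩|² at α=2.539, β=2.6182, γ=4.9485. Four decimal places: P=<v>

First d^2_{1,1}(β=2.6182), then the phase factors e^{-i(1)α} and e^{-i(1)γ}:
Half-angle: c=0.258719, s=0.965952. N=√(6·1·6·1)=6.000000
k∈{0,1} keeps every argument non-negative
  k=0: (−1)^0·6.0000/(6)·0.2587^4·0.9660^0 = +0.004480
  k=1: (−1)^1·6.0000/(2)·0.2587^2·0.9660^2 = -0.187366
d^2_{1,1}(2.6182) = +0.004480 -0.187366 = -0.182886
|D^2_{1,1}|² = |d^2_{1,1}(β)|² = (-0.182886)² = 0.033447 (the z-rotation phases have unit modulus)

P=0.0334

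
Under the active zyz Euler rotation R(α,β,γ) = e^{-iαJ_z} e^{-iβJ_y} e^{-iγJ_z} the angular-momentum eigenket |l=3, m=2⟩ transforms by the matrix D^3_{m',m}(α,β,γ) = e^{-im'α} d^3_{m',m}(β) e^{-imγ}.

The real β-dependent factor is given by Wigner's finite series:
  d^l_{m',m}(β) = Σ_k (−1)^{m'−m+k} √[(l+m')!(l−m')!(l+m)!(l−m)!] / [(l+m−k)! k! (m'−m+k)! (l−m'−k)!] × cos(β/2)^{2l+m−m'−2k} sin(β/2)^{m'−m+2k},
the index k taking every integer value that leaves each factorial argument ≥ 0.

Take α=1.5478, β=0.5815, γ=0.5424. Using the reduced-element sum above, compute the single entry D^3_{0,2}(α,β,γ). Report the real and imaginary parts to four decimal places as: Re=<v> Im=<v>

Re=0.1613 Im=-0.3053

D^3_{0,2}(1.5478,0.5815,0.5424) = e^{-i·0·1.5478}·d^3_{0,2}(0.5815)·e^{-i·2·0.5424}. Compute d first:
Half-angle: c=0.958029, s=0.286671. N=√(6·6·120·1)=65.726707
The bounds max(0,m−m')=2 and min(l+m,l−m')=3 give 2 terms
  k=2: (−1)^0·65.7267/(12)·0.9580^4·0.2867^2 = +0.379177
  k=3: (−1)^1·65.7267/(12)·0.9580^2·0.2867^4 = -0.033951
d^3_{0,2}(0.5815) = +0.379177 -0.033951 = +0.345226
D = (+1.000000+0.000000i)·(+0.345226)·(+0.467090-0.884210i) = +0.161252-0.305253i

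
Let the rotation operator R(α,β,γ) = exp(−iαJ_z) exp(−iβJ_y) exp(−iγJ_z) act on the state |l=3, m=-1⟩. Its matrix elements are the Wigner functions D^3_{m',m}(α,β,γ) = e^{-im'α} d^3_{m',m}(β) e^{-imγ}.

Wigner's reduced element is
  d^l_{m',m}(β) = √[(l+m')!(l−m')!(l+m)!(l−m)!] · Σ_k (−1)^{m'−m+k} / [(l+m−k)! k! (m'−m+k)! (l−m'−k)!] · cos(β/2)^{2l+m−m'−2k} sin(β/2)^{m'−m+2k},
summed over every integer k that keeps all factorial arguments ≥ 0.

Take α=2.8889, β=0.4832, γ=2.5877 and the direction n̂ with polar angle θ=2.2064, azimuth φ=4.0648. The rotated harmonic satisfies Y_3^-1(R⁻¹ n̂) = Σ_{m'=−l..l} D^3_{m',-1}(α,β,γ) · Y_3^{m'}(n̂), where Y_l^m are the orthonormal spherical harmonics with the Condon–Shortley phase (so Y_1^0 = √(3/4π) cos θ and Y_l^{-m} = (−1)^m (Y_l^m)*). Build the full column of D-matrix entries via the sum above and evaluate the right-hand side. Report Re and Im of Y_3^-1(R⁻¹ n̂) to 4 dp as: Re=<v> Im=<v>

Re=0.0067 Im=-0.0806

Need the full column D^3_{m',-1} for m'=−3..3 at α=2.8889, β=0.4832, γ=2.5877.
cos(β/2)=0.970956, sin(β/2)=0.239256
d^3_{-3,-1}: single k=2 term ⇒ +0.197048;  D = +0.050434-0.190485i
d^3_{-2,-1}: k∈[1..2] ⇒ +0.652924 -0.079290 = +0.573633;  D = -0.280795+0.500209i
d^3_{-1,-1}: k∈[0..2] ⇒ +0.837912 -0.407020 +0.018536 = +0.449427;  D = +0.310989-0.324454i
d^3_{0,-1}: k∈[0..2] ⇒ -0.715242 +0.130287 -0.002637 = -0.587592;  D = +0.499737-0.309074i
d^3_{1,-1}: k∈[0..2] ⇒ +0.305265 -0.024714 +0.000188 = +0.280739;  D = +0.268100-0.083286i
d^3_{2,-1}: k∈[0..1] ⇒ -0.079290 +0.002407 = -0.076883;  D = +0.076793-0.003728i
d^3_{3,-1}: single k=0 term ⇒ +0.011965;  D = +0.011716+0.002426i
Y_3^{m'}(θ=2.2064,φ=4.0648) and Σ D·Y over m':
  (+0.0504-0.1905i)·(+0.2025+0.0790i)  (-0.2808+0.5002i)·(+0.1069+0.3781i)  (+0.3110-0.3245i)·(-0.1196+0.1581i)  (+0.4997-0.3091i)·(+0.2742+0.0000i)  (+0.2681-0.0833i)·(+0.1196+0.1581i)  (+0.0768-0.0037i)·(+0.1069-0.3781i)  (+0.0117+0.0024i)·(-0.2025+0.0790i)
Y_3^-1(R⁻¹ n̂) = +0.006745-0.080639i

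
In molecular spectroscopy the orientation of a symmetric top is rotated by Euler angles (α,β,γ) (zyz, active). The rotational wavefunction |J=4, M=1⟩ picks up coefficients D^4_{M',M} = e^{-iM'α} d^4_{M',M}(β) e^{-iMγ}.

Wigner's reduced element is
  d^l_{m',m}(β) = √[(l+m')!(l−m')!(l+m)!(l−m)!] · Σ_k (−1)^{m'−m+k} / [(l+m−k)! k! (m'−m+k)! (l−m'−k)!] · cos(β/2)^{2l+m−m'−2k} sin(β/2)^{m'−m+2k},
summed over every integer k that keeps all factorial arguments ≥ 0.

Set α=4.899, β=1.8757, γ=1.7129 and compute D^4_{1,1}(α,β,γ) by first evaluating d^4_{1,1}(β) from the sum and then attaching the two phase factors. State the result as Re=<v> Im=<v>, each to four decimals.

D^4_{1,1}(4.899,1.8757,1.7129) = e^{-i·1·4.899}·d^4_{1,1}(1.8757)·e^{-i·1·1.7129}. Compute d first:
With c≡cos(β/2)=0.591523 and s≡sin(β/2)=0.806288, N=[120·6·120·6]^{1/2}=720.000000
k: max(0,(1)−(1))=0 … min(4+(1),4−(1))=3
  k=0: (−1)^0·720.0000/(720)·0.5915^8·0.8063^0 = +0.014989
  k=1: (−1)^1·720.0000/(48)·0.5915^6·0.8063^2 = -0.417735
  k=2: (−1)^2·720.0000/(24)·0.5915^4·0.8063^4 = +1.552275
  k=3: (−1)^3·720.0000/(72)·0.5915^2·0.8063^6 = -0.961358
d^4_{1,1}(1.8757) = +0.014989 -0.417735 +1.552275 -0.961358 = +0.188171
D = (+0.185530+0.982639i)·(+0.188171)·(-0.141626-0.989920i) = +0.178096-0.060747i

Re=0.1781 Im=-0.0607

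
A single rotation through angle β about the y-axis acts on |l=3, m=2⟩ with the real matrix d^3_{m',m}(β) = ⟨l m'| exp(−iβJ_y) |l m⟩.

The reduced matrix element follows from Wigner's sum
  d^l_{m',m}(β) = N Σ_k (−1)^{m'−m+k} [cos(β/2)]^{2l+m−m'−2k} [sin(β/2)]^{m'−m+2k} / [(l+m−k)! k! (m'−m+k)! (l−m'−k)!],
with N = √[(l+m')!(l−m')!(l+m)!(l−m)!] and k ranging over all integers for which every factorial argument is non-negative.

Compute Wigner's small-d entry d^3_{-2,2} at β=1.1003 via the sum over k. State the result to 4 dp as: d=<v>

d=0.2510

d^3_{-2,2}(β=1.1003) via Wigner's sum:
c=cos(1.1003/2)=0.852446, s=sin(1.1003/2)=0.522815; N=√[1·120·120·1]=120.000000
Admissible k: 4..5 (factorial args all ≥0)
  k=4: (−1)^0·120.0000/(24)·0.8524^2·0.5228^4 = +0.271454
  k=5: (−1)^1·120.0000/(120)·0.8524^0·0.5228^6 = -0.020422
d^3_{-2,2}(1.1003) = +0.271454 -0.020422 = +0.251033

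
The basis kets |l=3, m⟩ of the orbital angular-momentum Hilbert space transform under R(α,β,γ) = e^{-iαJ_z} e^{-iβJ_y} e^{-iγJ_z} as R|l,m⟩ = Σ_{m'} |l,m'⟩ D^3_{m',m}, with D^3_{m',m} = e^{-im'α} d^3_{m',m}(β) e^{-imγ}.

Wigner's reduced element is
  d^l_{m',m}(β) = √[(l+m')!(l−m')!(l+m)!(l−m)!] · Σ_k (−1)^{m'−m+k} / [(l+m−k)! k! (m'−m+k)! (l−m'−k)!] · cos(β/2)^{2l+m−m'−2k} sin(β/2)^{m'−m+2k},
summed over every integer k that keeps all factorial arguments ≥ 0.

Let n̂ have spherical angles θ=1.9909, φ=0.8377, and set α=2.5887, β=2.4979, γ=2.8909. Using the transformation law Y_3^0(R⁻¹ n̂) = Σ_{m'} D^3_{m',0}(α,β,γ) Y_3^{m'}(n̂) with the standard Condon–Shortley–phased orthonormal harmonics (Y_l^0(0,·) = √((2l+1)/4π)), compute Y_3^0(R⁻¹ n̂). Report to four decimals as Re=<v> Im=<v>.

Need the full column D^3_{m',0} for m'=−3..3 at α=2.5887, β=2.4979, γ=2.8909.
cos(β/2)=0.316319, sin(β/2)=0.948653
d^3_{-3,0}: single k=3 term ⇒ +0.120840;  D = +0.010606+0.120374i
d^3_{-2,0}: k∈[2..3] ⇒ +0.049349 -0.443854 = -0.394505;  D = -0.176909+0.352615i
d^3_{-1,0}: k∈[1..3] ⇒ +0.010407 -0.280807 +0.841884 = +0.571484;  D = -0.486338+0.300115i
d^3_{0,0}: k∈[0..3] ⇒ +0.001002 -0.081088 +0.729326 -0.728860 = -0.079621;  D = -0.079621+0.000000i
d^3_{1,0}: k∈[0..2] ⇒ -0.010407 +0.280807 -0.841884 = -0.571484;  D = +0.486338+0.300115i
d^3_{2,0}: k∈[0..1] ⇒ +0.049349 -0.443854 = -0.394505;  D = -0.176909-0.352615i
d^3_{3,0}: single k=0 term ⇒ -0.120840;  D = -0.010606+0.120374i
Y_3^{m'}(θ=1.9909,φ=0.8377) and Σ D·Y over m':
  (+0.0106+0.1204i)·(-0.2569-0.1867i)  (-0.1769+0.3526i)·(+0.0363+0.3456i)  (-0.4863+0.3001i)·(-0.0332+0.0369i)  (-0.0796+0.0000i)·(+0.3300+0.0000i)  (+0.4863+0.3001i)·(+0.0332+0.0369i)  (-0.1769-0.3526i)·(+0.0363-0.3456i)  (-0.0106+0.1204i)·(+0.2569-0.1867i)
Y_3^0(R⁻¹ n̂) = -0.233158+0.000000i

Re=-0.2332 Im=0.0000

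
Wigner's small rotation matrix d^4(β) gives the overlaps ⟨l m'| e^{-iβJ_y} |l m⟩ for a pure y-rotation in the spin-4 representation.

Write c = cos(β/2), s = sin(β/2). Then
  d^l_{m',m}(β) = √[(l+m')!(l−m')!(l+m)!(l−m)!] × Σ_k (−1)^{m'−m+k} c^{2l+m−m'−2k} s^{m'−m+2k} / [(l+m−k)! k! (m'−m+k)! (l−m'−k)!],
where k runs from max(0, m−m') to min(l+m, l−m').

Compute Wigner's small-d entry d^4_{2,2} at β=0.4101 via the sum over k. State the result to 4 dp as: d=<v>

d^4_{2,2}(β=0.4101) via Wigner's sum:
c=cos(0.4101/2)=0.979051, s=sin(0.4101/2)=0.203616; N=√[720·2·720·2]=1440.000000
k∈{0,1,2} keeps every argument non-negative
  k=0: (−1)^0·1440.0000/(1440)·0.9791^8·0.2036^0 = +0.844193
  k=1: (−1)^1·1440.0000/(120)·0.9791^6·0.2036^2 = -0.438164
  k=2: (−1)^2·1440.0000/(96)·0.9791^4·0.2036^4 = +0.023690
d^4_{2,2}(0.4101) = +0.844193 -0.438164 +0.023690 = +0.429719

d=0.4297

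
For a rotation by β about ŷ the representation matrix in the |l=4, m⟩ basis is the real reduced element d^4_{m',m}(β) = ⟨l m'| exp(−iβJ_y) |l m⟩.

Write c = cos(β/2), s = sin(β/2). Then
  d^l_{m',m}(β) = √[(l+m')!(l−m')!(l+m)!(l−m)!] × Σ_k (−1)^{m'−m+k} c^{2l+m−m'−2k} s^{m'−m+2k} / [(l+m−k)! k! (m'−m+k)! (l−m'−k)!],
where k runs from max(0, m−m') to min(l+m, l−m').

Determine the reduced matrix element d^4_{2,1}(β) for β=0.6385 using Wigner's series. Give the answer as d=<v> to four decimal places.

d=-0.4571

d^4_{2,1}(β=0.6385) via Wigner's sum:
With c≡cos(β/2)=0.949471 and s≡sin(β/2)=0.313855, N=[720·2·120·6]^{1/2}=1018.233765
k∈{0,1,2} keeps every argument non-negative
  k=0: (−1)^1·1018.2338/(240)·0.9495^7·0.3139^1 = -0.926268
  k=1: (−1)^2·1018.2338/(48)·0.9495^5·0.3139^3 = +0.506058
  k=2: (−1)^3·1018.2338/(72)·0.9495^3·0.3139^5 = -0.036864
d^4_{2,1}(0.6385) = -0.926268 +0.506058 -0.036864 = -0.457074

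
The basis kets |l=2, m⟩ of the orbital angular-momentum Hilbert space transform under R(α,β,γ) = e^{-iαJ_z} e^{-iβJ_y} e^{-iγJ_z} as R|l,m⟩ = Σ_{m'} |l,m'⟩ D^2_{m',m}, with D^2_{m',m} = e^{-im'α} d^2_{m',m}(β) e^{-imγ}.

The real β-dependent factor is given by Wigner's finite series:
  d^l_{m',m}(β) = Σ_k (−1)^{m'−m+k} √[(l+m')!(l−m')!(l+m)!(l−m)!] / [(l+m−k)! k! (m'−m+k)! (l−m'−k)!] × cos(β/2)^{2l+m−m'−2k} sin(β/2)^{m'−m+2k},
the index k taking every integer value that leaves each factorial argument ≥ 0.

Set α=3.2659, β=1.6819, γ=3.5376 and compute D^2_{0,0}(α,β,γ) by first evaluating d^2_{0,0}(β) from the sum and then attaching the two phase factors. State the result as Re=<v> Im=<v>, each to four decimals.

Re=-0.4816 Im=0.0000

First d^2_{0,0}(β=1.6819), then the phase factors e^{-i(0)α} and e^{-i(0)γ}:
Half-angle: c=0.666755, s=0.745277. N=√(2·2·2·2)=4.000000
Admissible k: 0..2 (factorial args all ≥0)
  k=0: (−1)^0·4.0000/(4)·0.6668^4·0.7453^0 = +0.197636
  k=1: (−1)^1·4.0000/(1)·0.6668^2·0.7453^2 = -0.987707
  k=2: (−1)^2·4.0000/(4)·0.6668^0·0.7453^4 = +0.308511
d^2_{0,0}(1.6819) = +0.197636 -0.987707 +0.308511 = -0.481560
Attach z-rotation phases: D = e^{-i(0)(3.2659)}·(-0.481560)·e^{-i(0)(3.5376)} = -0.481560+0.000000i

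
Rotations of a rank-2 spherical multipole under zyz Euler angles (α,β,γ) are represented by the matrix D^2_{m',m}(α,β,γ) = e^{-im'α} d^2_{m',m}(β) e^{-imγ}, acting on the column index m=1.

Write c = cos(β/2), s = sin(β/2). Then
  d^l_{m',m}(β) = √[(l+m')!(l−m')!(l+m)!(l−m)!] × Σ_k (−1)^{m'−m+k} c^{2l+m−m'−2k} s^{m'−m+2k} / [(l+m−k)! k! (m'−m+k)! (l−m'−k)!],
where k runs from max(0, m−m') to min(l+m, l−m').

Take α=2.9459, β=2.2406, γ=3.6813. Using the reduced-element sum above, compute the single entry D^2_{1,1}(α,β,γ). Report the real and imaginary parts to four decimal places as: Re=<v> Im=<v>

D^2_{1,1}(2.9459,2.2406,3.6813) = e^{-i·1·2.9459}·d^2_{1,1}(2.2406)·e^{-i·1·3.6813}. Compute d first:
With c≡cos(β/2)=0.435412 and s≡sin(β/2)=0.900231, N=[6·1·6·1]^{1/2}=6.000000
Admissible k: 0..1 (factorial args all ≥0)
  k=0: (−1)^0·6.0000/(6)·0.4354^4·0.9002^0 = +0.035942
  k=1: (−1)^1·6.0000/(2)·0.4354^2·0.9002^2 = -0.460926
d^2_{1,1}(2.2406) = +0.035942 -0.460926 = -0.424984
Phases: e^{-i·(1)·2.9459}=-0.980913-0.194446i, e^{-i·(1)·3.6813}=-0.857859+0.513885i ⇒ D=-0.400083+0.143334i

Re=-0.4001 Im=0.1433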